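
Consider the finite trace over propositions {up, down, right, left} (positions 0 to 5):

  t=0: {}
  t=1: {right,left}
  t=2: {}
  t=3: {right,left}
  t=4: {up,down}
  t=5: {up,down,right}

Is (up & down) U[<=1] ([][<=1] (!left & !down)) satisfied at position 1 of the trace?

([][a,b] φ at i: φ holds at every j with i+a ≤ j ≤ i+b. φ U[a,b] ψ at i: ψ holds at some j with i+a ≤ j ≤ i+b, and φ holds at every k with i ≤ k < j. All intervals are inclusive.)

Need some j in [1,2] with [][<=1] (!left & !down), and (up & down) at every k in [1,j-1].
  j=1: [][<=1] (!left & !down) — fails at 1.
  j=2: [][<=1] (!left & !down) — fails at 3.
No j in the window works → until fails.

Does not hold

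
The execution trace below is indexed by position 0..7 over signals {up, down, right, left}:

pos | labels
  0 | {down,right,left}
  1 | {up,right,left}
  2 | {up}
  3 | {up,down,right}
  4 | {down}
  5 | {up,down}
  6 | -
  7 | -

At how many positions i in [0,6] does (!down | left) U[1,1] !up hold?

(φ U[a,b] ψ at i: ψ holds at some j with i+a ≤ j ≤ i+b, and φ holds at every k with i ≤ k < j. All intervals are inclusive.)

Evaluate at each i in [0,6]:
  i=0: ✗ (no rhs in [1,1])
  i=1: ✗ (no rhs in [2,2])
  i=2: ✗ (no rhs in [3,3])
  i=3: ✗ (lhs fails at k=3 before rhs at j=4)
  i=4: ✗ (no rhs in [5,5])
  i=5: ✗ (lhs fails at k=5 before rhs at j=6)
  i=6: ✓ (rhs at j=7; lhs holds on [6,6])
Positions where it holds: {6} → 1.

1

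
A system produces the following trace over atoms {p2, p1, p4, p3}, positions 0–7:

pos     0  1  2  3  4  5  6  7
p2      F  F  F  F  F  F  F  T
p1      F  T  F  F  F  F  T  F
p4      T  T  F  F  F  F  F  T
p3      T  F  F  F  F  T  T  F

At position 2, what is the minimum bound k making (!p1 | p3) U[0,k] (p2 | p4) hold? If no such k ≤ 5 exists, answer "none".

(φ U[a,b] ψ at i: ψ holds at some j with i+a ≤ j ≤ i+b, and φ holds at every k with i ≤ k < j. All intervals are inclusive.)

5

Need earliest j ≥ 2 with (p2 | p4), and (!p1 | p3) at every k in [2,j-1].
  j=2: rhs fails.
  j=3: rhs fails.
  j=4: rhs fails.
  j=5: rhs fails.
  j=6: rhs fails.
  j=7: rhs holds; lhs holds on [2,6]. k = 5.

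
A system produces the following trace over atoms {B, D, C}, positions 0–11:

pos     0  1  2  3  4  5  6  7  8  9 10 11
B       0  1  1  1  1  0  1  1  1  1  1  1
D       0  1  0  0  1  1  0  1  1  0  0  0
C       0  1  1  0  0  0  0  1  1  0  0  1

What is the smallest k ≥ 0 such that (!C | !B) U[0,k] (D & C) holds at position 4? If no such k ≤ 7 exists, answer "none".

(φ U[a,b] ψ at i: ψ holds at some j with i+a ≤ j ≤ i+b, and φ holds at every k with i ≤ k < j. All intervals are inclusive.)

Need earliest j ≥ 4 with (D & C), and (!C | !B) at every k in [4,j-1].
  j=4: rhs fails.
  j=5: rhs fails.
  j=6: rhs fails.
  j=7: rhs holds; lhs holds on [4,6]. k = 3.

3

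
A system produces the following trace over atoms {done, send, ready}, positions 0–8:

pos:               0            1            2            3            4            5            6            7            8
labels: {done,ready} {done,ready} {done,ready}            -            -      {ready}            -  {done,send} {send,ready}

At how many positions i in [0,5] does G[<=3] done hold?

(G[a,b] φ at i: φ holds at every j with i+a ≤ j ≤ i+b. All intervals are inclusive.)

0

Evaluate at each i in [0,5]:
  i=0: ✗ (fails at j=3)
  i=1: ✗ (fails at j=3)
  i=2: ✗ (fails at j=3)
  i=3: ✗ (fails at j=3)
  i=4: ✗ (fails at j=4)
  i=5: ✗ (fails at j=5)
Positions where it holds: {} → 0.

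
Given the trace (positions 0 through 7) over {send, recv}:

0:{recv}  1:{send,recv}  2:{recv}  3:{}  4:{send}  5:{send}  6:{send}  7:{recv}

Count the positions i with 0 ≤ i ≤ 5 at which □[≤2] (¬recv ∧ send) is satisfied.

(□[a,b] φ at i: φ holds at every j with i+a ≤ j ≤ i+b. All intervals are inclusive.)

Evaluate at each i in [0,5]:
  i=0: ✗ (fails at j=0)
  i=1: ✗ (fails at j=1)
  i=2: ✗ (fails at j=2)
  i=3: ✗ (fails at j=3)
  i=4: ✓ (all of [4,6])
  i=5: ✗ (fails at j=7)
Positions where it holds: {4} → 1.

1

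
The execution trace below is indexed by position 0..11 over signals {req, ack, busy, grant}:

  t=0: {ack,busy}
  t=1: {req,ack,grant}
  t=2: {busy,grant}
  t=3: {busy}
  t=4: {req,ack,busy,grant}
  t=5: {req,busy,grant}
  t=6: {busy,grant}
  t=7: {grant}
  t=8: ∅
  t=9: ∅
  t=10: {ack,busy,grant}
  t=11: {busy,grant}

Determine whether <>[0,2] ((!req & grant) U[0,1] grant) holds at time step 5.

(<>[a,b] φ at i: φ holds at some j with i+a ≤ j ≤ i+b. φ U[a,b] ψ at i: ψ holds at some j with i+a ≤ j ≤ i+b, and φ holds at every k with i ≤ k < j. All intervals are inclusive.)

Holds

Check ((!req & grant) U[0,1] grant) at each j in [5,7]:
  j=5: holds
  j=6: holds
  j=7: holds
Found at j=5 → formula holds.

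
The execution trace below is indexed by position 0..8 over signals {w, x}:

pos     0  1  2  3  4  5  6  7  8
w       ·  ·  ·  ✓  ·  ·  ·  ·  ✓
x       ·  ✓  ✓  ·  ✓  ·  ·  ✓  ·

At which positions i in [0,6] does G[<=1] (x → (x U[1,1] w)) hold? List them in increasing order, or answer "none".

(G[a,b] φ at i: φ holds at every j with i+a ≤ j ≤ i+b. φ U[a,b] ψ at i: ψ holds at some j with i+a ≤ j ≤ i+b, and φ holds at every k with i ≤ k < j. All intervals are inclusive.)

Evaluate at each i in [0,6]:
  i=0: ✗ (fails at j=1)
  i=1: ✗ (fails at j=1)
  i=2: ✓ (all of [2,3])
  i=3: ✗ (fails at j=4)
  i=4: ✗ (fails at j=4)
  i=5: ✓ (all of [5,6])
  i=6: ✓ (all of [6,7])

2, 5, 6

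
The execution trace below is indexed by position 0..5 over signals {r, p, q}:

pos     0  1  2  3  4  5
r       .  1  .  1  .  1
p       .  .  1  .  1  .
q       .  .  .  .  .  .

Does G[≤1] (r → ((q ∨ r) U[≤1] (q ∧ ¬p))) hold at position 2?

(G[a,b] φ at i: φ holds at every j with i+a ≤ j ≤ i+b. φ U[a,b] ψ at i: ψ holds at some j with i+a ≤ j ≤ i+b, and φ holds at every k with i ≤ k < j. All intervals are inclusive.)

Does not hold

Check (r → ((q ∨ r) U[≤1] (q ∧ ¬p))) at every j in [2,3]:
  j=2: antecedent false → ✓
  j=3: antecedent true; consequent fails → ✗
Fails at j=3 → formula fails.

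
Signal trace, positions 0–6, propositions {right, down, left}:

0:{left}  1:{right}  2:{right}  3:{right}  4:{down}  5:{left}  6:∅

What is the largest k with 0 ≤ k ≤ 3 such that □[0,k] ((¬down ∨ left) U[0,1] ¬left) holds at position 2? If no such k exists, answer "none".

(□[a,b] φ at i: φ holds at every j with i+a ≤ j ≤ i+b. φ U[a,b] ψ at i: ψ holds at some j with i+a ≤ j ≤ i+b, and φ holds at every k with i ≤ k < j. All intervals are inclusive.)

((¬down ∨ left) U[0,1] ¬left) must hold from j=2 onward; find where it first fails.
  j=2: holds
  j=3: holds
  j=4: holds
  j=5: holds
Holds through j=5; largest k = 3.

3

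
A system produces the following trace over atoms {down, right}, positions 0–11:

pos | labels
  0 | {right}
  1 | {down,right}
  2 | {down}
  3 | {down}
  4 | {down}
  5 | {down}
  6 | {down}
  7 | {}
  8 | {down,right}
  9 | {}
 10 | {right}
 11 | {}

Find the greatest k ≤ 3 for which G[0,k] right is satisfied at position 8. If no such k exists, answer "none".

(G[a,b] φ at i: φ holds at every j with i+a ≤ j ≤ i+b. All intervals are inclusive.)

right must hold from j=8 onward; find where it first fails.
  j=8: holds
  j=9: fails
Holds on [8,8], so largest k = 0.

0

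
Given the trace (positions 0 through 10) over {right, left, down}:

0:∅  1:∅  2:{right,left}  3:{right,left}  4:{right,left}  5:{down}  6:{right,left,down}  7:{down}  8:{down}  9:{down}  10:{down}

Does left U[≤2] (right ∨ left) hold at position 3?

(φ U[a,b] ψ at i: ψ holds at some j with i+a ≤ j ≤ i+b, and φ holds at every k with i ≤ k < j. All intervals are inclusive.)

Yes

Need some j in [3,5] with (right ∨ left), and left at every k in [3,j-1].
  j=3: (right ∨ left) holds; no prefix to check → satisfied.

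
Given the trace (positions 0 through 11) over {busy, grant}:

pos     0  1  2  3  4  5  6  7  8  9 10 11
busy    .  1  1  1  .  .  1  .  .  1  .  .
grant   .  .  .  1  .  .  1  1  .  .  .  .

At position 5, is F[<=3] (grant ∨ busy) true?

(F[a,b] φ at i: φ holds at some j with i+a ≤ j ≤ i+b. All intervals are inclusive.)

Yes

Check (grant ∨ busy) at each j in [5,8]:
  j=5: false
  j=6: true
  j=7: true
  j=8: false
Found at j=6 → formula holds.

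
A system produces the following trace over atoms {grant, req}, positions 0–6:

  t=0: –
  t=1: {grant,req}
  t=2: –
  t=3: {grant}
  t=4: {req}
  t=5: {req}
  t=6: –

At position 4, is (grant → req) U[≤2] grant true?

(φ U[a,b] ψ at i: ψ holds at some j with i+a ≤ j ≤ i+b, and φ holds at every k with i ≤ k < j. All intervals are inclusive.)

Need some j in [4,6] with grant, and (grant → req) at every k in [4,j-1].
  j=4: grant false.
  j=5: grant false.
  j=6: grant false.
No j in the window works → until fails.

Does not hold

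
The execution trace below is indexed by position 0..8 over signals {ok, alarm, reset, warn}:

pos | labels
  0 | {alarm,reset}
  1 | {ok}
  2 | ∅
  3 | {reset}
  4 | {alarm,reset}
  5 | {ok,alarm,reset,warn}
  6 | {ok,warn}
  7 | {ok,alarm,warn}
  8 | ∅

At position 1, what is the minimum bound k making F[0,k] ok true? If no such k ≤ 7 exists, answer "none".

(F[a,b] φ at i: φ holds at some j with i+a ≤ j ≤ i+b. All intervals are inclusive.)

Scan j = 1,2,… for ok:
  j=1: holds
First hit at j=1, so smallest k = 1-1 = 0.

0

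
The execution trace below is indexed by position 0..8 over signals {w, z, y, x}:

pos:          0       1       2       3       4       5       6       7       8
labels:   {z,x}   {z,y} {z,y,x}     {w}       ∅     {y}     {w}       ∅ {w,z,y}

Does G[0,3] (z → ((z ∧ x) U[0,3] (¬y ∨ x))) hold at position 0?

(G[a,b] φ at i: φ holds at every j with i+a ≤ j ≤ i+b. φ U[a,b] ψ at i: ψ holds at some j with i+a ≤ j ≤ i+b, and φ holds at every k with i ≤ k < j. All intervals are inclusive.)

No

Check (z → ((z ∧ x) U[0,3] (¬y ∨ x))) at every j in [0,3]:
  j=0: antecedent true; consequent holds → ✓
  j=1: antecedent true; consequent fails → ✗
  j=2: antecedent true; consequent holds → ✓
  j=3: antecedent false → ✓
Fails at j=1 → formula fails.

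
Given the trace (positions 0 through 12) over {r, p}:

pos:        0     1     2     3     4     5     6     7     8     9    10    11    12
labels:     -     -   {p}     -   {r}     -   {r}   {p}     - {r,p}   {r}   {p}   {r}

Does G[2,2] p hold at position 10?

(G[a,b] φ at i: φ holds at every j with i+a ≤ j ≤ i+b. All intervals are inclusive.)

Check p at every j in [12,12]:
  j=12: false
Fails at j=12 → formula fails.

No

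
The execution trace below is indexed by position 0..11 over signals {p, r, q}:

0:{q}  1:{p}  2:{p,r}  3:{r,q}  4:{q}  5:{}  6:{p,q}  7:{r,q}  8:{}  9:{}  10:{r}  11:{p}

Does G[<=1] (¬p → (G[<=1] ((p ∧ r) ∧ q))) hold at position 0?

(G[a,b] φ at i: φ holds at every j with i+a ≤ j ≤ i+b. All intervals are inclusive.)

No

Check (¬p → (G[<=1] ((p ∧ r) ∧ q))) at every j in [0,1]:
  j=0: antecedent true; consequent fails at 0 → ✗
  j=1: antecedent false → ✓
Fails at j=0 → formula fails.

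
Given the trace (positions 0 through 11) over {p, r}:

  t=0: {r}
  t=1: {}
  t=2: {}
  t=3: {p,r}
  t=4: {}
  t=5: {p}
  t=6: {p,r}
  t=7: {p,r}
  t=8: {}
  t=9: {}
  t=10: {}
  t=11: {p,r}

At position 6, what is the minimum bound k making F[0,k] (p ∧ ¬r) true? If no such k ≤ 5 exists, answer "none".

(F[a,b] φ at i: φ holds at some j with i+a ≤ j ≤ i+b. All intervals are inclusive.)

none

Scan j = 6,7,… for (p ∧ ¬r):
  j=6: fails
  j=7: fails
  j=8: fails
  j=9: fails
  j=10: fails
  j=11: fails
No j in [6,11] satisfies it → none.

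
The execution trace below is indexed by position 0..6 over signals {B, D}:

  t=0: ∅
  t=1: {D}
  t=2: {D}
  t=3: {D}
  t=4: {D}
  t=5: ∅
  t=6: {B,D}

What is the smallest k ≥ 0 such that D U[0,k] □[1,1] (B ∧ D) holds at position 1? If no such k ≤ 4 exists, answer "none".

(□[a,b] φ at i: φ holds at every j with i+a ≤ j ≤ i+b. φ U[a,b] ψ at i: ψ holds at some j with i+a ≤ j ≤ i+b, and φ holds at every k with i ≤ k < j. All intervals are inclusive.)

4

Need earliest j ≥ 1 with □[1,1] (B ∧ D), and D at every k in [1,j-1].
  j=1: rhs fails.
  j=2: rhs fails.
  j=3: rhs fails.
  j=4: rhs fails.
  j=5: rhs holds; lhs holds on [1,4]. k = 4.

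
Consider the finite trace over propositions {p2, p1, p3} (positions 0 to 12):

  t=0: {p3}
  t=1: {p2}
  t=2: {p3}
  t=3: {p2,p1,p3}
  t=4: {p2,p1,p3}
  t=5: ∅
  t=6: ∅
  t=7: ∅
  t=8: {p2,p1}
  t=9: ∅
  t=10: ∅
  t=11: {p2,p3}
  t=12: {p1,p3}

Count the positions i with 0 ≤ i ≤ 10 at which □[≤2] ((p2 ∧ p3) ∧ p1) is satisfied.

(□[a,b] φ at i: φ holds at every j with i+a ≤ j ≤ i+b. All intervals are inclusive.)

Evaluate at each i in [0,10]:
  i=0: ✗ (fails at j=0)
  i=1: ✗ (fails at j=1)
  i=2: ✗ (fails at j=2)
  i=3: ✗ (fails at j=5)
  i=4: ✗ (fails at j=5)
  i=5: ✗ (fails at j=5)
  i=6: ✗ (fails at j=6)
  i=7: ✗ (fails at j=7)
  i=8: ✗ (fails at j=8)
  i=9: ✗ (fails at j=9)
  i=10: ✗ (fails at j=10)
Positions where it holds: {} → 0.

0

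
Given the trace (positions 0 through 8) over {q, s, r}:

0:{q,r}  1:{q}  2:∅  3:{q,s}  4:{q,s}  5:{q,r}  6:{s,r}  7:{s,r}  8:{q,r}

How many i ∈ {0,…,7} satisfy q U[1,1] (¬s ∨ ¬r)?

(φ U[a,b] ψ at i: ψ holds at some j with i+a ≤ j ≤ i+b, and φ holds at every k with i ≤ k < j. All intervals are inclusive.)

Evaluate at each i in [0,7]:
  i=0: ✓ (rhs at j=1; lhs holds on [0,0])
  i=1: ✓ (rhs at j=2; lhs holds on [1,1])
  i=2: ✗ (lhs fails at k=2 before rhs at j=3)
  i=3: ✓ (rhs at j=4; lhs holds on [3,3])
  i=4: ✓ (rhs at j=5; lhs holds on [4,4])
  i=5: ✗ (no rhs in [6,6])
  i=6: ✗ (no rhs in [7,7])
  i=7: ✗ (lhs fails at k=7 before rhs at j=8)
Positions where it holds: {0, 1, 3, 4} → 4.

4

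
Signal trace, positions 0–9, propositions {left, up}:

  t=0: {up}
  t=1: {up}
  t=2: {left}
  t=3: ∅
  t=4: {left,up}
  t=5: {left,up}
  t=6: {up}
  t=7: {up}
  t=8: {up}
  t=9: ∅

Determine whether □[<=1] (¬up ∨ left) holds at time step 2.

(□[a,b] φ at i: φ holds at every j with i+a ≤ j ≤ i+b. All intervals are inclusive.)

Check (¬up ∨ left) at every j in [2,3]:
  j=2: true
  j=3: true
All positions satisfy it → formula holds.

Holds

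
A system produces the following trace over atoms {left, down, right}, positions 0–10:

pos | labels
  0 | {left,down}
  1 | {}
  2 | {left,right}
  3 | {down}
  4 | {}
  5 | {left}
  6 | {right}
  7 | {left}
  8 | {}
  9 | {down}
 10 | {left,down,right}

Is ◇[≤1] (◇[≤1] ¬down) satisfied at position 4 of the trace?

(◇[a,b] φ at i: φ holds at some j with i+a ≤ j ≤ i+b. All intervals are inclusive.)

True

Check ◇[≤1] ¬down at each j in [4,5]:
  j=4: holds (witness at 4)
  j=5: holds (witness at 5)
Found at j=4 → formula holds.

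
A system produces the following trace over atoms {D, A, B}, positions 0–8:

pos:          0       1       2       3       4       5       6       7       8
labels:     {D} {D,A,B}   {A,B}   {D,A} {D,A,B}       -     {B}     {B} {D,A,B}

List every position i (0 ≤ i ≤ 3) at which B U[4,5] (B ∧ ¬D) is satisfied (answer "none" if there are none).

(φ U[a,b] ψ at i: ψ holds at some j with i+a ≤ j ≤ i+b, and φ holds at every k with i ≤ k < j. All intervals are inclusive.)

Evaluate at each i in [0,3]:
  i=0: ✗ (no rhs in [4,5])
  i=1: ✗ (lhs fails at k=3 before rhs at j=6)
  i=2: ✗ (lhs fails at k=3 before rhs at j=6)
  i=3: ✗ (lhs fails at k=3 before rhs at j=7)

none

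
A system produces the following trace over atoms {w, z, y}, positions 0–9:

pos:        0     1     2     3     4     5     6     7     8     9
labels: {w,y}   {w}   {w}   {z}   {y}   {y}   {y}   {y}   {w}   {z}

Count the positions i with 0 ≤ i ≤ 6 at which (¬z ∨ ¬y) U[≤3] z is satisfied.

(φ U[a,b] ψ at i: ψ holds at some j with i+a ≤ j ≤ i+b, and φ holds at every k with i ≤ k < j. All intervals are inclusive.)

Evaluate at each i in [0,6]:
  i=0: ✓ (rhs at j=3; lhs holds on [0,2])
  i=1: ✓ (rhs at j=3; lhs holds on [1,2])
  i=2: ✓ (rhs at j=3; lhs holds on [2,2])
  i=3: ✓ (rhs at j=3)
  i=4: ✗ (no rhs in [4,7])
  i=5: ✗ (no rhs in [5,8])
  i=6: ✓ (rhs at j=9; lhs holds on [6,8])
Positions where it holds: {0, 1, 2, 3, 6} → 5.

5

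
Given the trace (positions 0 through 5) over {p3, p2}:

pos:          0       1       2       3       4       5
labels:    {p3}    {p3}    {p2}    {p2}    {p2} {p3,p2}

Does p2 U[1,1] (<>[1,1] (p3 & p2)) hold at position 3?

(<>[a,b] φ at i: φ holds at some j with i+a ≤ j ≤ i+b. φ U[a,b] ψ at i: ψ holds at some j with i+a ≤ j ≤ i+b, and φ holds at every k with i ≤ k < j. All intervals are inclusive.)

Need some j in [4,4] with <>[1,1] (p3 & p2), and p2 at every k in [3,j-1].
  j=4: <>[1,1] (p3 & p2) holds; p2 holds at every k in [3,3] → satisfied.

Yes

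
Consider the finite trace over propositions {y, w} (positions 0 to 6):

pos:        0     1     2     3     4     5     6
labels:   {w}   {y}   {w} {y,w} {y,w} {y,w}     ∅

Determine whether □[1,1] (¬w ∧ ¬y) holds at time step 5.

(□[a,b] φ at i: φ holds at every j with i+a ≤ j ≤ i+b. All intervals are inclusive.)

Holds

Check (¬w ∧ ¬y) at every j in [6,6]:
  j=6: true
All positions satisfy it → formula holds.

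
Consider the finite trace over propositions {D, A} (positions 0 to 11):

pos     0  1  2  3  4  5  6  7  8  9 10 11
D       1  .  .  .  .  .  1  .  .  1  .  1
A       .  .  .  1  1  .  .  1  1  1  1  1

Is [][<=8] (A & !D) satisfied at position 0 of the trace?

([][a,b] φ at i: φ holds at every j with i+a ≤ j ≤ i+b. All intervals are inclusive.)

Does not hold

Check (A & !D) at every j in [0,8]:
  j=0: false
  j=1: false
  j=2: false
  j=3: true
  j=4: true
  j=5: false
  j=6: false
  j=7: true
  j=8: true
Fails at j=0 → formula fails.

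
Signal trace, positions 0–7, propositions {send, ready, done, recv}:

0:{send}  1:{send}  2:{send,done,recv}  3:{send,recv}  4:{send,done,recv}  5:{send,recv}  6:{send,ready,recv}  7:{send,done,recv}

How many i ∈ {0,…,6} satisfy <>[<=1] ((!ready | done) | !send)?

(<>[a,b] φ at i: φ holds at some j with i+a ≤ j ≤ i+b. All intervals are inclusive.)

7

Evaluate at each i in [0,6]:
  i=0: ✓ (witness j=0)
  i=1: ✓ (witness j=1)
  i=2: ✓ (witness j=2)
  i=3: ✓ (witness j=3)
  i=4: ✓ (witness j=4)
  i=5: ✓ (witness j=5)
  i=6: ✓ (witness j=7)
Positions where it holds: {0, 1, 2, 3, 4, 5, 6} → 7.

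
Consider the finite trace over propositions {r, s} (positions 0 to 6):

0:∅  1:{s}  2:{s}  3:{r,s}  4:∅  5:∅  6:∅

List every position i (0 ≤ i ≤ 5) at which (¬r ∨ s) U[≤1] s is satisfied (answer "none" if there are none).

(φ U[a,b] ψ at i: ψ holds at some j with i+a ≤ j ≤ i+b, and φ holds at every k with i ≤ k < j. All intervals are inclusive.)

Evaluate at each i in [0,5]:
  i=0: ✓ (rhs at j=1; lhs holds on [0,0])
  i=1: ✓ (rhs at j=1)
  i=2: ✓ (rhs at j=2)
  i=3: ✓ (rhs at j=3)
  i=4: ✗ (no rhs in [4,5])
  i=5: ✗ (no rhs in [5,6])

0, 1, 2, 3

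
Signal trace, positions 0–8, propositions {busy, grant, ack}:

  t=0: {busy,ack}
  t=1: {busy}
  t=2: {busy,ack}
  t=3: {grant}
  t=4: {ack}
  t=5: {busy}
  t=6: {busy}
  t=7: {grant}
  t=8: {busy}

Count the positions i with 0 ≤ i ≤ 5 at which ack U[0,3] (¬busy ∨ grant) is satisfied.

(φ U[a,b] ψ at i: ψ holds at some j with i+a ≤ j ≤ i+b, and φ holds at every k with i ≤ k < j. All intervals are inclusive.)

Evaluate at each i in [0,5]:
  i=0: ✗ (lhs fails at k=1 before rhs at j=3)
  i=1: ✗ (lhs fails at k=1 before rhs at j=3)
  i=2: ✓ (rhs at j=3; lhs holds on [2,2])
  i=3: ✓ (rhs at j=3)
  i=4: ✓ (rhs at j=4)
  i=5: ✗ (lhs fails at k=5 before rhs at j=7)
Positions where it holds: {2, 3, 4} → 3.

3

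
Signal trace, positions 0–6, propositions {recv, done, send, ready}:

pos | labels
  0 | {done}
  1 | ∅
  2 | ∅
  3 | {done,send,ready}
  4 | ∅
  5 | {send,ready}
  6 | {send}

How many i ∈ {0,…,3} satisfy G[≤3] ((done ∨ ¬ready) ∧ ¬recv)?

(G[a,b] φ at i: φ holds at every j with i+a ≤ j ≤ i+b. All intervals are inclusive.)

Evaluate at each i in [0,3]:
  i=0: ✓ (all of [0,3])
  i=1: ✓ (all of [1,4])
  i=2: ✗ (fails at j=5)
  i=3: ✗ (fails at j=5)
Positions where it holds: {0, 1} → 2.

2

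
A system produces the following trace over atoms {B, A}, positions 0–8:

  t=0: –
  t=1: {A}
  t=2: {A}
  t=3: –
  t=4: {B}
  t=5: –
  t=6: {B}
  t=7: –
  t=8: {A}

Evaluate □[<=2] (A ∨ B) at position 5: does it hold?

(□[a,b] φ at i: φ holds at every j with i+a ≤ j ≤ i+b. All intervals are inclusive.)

Does not hold

Check (A ∨ B) at every j in [5,7]:
  j=5: false
  j=6: true
  j=7: false
Fails at j=5 → formula fails.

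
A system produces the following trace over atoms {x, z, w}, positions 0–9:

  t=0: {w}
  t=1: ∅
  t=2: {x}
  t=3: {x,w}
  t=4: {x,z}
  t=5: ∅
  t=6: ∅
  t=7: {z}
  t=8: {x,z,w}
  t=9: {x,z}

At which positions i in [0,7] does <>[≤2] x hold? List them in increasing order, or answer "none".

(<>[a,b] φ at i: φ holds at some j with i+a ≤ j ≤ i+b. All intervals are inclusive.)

Evaluate at each i in [0,7]:
  i=0: ✓ (witness j=2)
  i=1: ✓ (witness j=2)
  i=2: ✓ (witness j=2)
  i=3: ✓ (witness j=3)
  i=4: ✓ (witness j=4)
  i=5: ✗ (none in [5,7])
  i=6: ✓ (witness j=8)
  i=7: ✓ (witness j=8)

0, 1, 2, 3, 4, 6, 7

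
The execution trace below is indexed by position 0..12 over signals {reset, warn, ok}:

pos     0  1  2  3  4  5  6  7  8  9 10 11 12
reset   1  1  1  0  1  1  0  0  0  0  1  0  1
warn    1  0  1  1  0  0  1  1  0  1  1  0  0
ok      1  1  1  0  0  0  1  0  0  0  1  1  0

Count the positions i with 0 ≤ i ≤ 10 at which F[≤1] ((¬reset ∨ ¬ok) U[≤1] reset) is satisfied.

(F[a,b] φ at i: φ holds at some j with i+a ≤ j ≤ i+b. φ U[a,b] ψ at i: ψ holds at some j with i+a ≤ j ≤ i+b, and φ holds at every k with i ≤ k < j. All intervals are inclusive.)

Evaluate at each i in [0,10]:
  i=0: ✓ (witness j=0)
  i=1: ✓ (witness j=1)
  i=2: ✓ (witness j=2)
  i=3: ✓ (witness j=3)
  i=4: ✓ (witness j=4)
  i=5: ✓ (witness j=5)
  i=6: ✗ (none in [6,7])
  i=7: ✗ (none in [7,8])
  i=8: ✓ (witness j=9)
  i=9: ✓ (witness j=9)
  i=10: ✓ (witness j=10)
Positions where it holds: {0, 1, 2, 3, 4, 5, 8, 9, 10} → 9.

9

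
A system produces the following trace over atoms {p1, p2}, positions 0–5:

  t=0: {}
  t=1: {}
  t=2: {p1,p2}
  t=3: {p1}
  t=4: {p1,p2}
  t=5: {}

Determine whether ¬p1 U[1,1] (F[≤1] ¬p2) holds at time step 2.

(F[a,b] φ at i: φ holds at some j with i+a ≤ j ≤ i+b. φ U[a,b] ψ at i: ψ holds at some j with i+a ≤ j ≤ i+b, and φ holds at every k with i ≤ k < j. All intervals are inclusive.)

Does not hold

Need some j in [3,3] with F[≤1] ¬p2, and ¬p1 at every k in [2,j-1].
  j=3: F[≤1] ¬p2 holds, but ¬p1 fails at k=2 → not this j.
No j in the window works → until fails.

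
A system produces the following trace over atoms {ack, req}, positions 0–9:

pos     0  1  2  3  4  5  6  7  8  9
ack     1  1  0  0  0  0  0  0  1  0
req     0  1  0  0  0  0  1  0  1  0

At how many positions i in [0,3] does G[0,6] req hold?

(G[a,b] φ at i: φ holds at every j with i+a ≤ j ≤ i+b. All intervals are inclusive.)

Evaluate at each i in [0,3]:
  i=0: ✗ (fails at j=0)
  i=1: ✗ (fails at j=2)
  i=2: ✗ (fails at j=2)
  i=3: ✗ (fails at j=3)
Positions where it holds: {} → 0.

0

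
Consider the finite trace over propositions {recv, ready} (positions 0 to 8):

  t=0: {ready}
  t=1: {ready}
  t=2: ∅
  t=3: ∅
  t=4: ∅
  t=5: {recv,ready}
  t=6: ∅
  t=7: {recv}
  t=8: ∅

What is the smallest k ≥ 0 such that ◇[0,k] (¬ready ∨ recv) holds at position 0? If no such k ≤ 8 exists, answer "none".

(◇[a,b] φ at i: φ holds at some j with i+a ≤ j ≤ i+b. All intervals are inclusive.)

Scan j = 0,1,… for (¬ready ∨ recv):
  j=0: fails
  j=1: fails
  j=2: holds
First hit at j=2, so smallest k = 2-0 = 2.

2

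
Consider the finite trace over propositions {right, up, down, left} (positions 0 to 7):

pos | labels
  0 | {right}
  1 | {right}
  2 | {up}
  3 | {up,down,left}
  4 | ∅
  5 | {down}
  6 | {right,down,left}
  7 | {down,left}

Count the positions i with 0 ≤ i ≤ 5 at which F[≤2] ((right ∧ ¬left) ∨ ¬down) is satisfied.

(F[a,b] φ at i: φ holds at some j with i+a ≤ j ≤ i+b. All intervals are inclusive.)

5

Evaluate at each i in [0,5]:
  i=0: ✓ (witness j=0)
  i=1: ✓ (witness j=1)
  i=2: ✓ (witness j=2)
  i=3: ✓ (witness j=4)
  i=4: ✓ (witness j=4)
  i=5: ✗ (none in [5,7])
Positions where it holds: {0, 1, 2, 3, 4} → 5.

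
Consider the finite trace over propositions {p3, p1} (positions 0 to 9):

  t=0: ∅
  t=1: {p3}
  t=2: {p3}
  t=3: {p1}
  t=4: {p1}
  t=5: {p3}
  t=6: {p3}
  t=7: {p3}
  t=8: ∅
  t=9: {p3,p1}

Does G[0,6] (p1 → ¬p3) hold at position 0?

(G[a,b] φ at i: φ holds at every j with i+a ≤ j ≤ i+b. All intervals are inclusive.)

Check (p1 → ¬p3) at every j in [0,6]:
  j=0: antecedent false → ✓
  j=1: antecedent false → ✓
  j=2: antecedent false → ✓
  j=3: antecedent true; consequent true → ✓
  j=4: antecedent true; consequent true → ✓
  j=5: antecedent false → ✓
  j=6: antecedent false → ✓
All positions satisfy it → formula holds.

Yes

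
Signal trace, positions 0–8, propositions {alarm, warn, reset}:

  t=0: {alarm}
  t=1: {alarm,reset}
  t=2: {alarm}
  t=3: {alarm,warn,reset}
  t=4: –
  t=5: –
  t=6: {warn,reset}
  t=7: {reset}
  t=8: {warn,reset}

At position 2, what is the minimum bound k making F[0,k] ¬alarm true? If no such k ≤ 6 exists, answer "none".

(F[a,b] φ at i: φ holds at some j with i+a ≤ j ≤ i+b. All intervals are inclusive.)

2

Scan j = 2,3,… for ¬alarm:
  j=2: fails
  j=3: fails
  j=4: holds
First hit at j=4, so smallest k = 4-2 = 2.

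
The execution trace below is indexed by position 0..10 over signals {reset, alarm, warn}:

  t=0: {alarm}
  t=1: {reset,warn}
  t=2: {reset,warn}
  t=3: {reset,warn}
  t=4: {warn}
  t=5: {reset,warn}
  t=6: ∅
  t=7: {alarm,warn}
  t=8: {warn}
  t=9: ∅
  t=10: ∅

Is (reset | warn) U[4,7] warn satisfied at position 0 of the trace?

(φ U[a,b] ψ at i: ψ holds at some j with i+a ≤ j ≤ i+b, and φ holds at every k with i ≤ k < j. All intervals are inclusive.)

Need some j in [4,7] with warn, and (reset | warn) at every k in [0,j-1].
  j=4: warn holds, but (reset | warn) fails at k=0 → not this j.
  j=5: warn holds, but (reset | warn) fails at k=0 → not this j.
  j=6: warn false.
  j=7: warn holds, but (reset | warn) fails at k=0 → not this j.
No j in the window works → until fails.

No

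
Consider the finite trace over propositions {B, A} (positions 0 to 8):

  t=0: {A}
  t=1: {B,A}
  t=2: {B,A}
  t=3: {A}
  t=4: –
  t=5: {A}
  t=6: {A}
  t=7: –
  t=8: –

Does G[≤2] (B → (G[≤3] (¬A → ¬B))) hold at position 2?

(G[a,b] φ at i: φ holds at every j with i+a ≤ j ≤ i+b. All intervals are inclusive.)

Check (B → (G[≤3] (¬A → ¬B))) at every j in [2,4]:
  j=2: antecedent true; consequent holds on [2,5] → ✓
  j=3: antecedent false → ✓
  j=4: antecedent false → ✓
All positions satisfy it → formula holds.

Holds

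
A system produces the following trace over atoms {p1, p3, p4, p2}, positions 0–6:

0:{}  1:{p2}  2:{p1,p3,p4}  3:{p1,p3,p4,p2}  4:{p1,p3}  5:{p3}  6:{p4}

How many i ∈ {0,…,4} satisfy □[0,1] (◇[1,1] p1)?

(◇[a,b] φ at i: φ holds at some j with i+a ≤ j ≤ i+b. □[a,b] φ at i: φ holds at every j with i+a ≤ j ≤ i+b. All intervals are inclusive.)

Evaluate at each i in [0,4]:
  i=0: ✗ (fails at j=0)
  i=1: ✓ (all of [1,2])
  i=2: ✓ (all of [2,3])
  i=3: ✗ (fails at j=4)
  i=4: ✗ (fails at j=4)
Positions where it holds: {1, 2} → 2.

2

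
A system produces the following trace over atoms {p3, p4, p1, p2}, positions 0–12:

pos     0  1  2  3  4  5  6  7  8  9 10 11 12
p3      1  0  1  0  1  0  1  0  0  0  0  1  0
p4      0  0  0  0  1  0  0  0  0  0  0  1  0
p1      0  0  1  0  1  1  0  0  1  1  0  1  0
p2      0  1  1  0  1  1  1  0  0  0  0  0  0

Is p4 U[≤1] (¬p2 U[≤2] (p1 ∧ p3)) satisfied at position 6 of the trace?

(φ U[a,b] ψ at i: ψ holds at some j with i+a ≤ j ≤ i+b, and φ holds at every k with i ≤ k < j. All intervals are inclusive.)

No

Need some j in [6,7] with (¬p2 U[≤2] (p1 ∧ p3)), and p4 at every k in [6,j-1].
  j=6: (¬p2 U[≤2] (p1 ∧ p3)) — fails.
  j=7: (¬p2 U[≤2] (p1 ∧ p3)) — fails.
No j in the window works → until fails.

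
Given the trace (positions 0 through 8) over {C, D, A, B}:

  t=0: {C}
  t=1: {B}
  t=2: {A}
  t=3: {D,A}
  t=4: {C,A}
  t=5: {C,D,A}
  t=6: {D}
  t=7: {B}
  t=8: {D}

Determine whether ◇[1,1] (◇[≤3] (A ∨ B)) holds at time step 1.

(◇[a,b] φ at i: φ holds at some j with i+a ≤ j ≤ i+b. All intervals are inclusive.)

Holds

Check ◇[≤3] (A ∨ B) at each j in [2,2]:
  j=2: holds (witness at 2)
Found at j=2 → formula holds.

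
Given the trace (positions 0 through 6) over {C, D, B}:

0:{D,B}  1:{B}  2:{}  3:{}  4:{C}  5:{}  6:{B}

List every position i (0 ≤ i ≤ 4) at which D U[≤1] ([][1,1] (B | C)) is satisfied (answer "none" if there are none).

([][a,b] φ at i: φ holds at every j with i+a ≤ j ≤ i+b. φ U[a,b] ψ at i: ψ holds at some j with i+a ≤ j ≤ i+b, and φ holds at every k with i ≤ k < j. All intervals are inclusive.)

0, 3

Evaluate at each i in [0,4]:
  i=0: ✓ (rhs at j=0)
  i=1: ✗ (no rhs in [1,2])
  i=2: ✗ (lhs fails at k=2 before rhs at j=3)
  i=3: ✓ (rhs at j=3)
  i=4: ✗ (lhs fails at k=4 before rhs at j=5)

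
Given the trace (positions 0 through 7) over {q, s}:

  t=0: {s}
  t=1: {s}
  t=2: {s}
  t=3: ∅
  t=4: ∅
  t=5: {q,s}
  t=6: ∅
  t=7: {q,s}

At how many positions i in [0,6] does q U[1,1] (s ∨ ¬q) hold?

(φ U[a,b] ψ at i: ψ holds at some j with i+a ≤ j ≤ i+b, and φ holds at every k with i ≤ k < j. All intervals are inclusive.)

Evaluate at each i in [0,6]:
  i=0: ✗ (lhs fails at k=0 before rhs at j=1)
  i=1: ✗ (lhs fails at k=1 before rhs at j=2)
  i=2: ✗ (lhs fails at k=2 before rhs at j=3)
  i=3: ✗ (lhs fails at k=3 before rhs at j=4)
  i=4: ✗ (lhs fails at k=4 before rhs at j=5)
  i=5: ✓ (rhs at j=6; lhs holds on [5,5])
  i=6: ✗ (lhs fails at k=6 before rhs at j=7)
Positions where it holds: {5} → 1.

1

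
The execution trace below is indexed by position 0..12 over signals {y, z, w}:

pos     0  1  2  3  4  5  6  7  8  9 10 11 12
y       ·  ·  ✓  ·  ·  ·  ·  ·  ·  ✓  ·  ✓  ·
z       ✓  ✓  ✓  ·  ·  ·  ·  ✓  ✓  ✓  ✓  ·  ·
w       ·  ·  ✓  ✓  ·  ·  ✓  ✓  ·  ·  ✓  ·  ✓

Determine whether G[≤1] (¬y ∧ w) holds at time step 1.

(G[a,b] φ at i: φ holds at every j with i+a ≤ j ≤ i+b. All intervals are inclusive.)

Check (¬y ∧ w) at every j in [1,2]:
  j=1: false
  j=2: false
Fails at j=1 → formula fails.

Does not hold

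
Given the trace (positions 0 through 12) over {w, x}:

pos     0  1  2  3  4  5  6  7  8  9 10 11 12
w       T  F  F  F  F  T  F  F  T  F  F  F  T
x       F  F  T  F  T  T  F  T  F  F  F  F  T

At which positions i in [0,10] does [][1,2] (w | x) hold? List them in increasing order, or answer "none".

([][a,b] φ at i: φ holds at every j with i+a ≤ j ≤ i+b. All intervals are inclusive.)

3, 6

Evaluate at each i in [0,10]:
  i=0: ✗ (fails at j=1)
  i=1: ✗ (fails at j=3)
  i=2: ✗ (fails at j=3)
  i=3: ✓ (all of [4,5])
  i=4: ✗ (fails at j=6)
  i=5: ✗ (fails at j=6)
  i=6: ✓ (all of [7,8])
  i=7: ✗ (fails at j=9)
  i=8: ✗ (fails at j=9)
  i=9: ✗ (fails at j=10)
  i=10: ✗ (fails at j=11)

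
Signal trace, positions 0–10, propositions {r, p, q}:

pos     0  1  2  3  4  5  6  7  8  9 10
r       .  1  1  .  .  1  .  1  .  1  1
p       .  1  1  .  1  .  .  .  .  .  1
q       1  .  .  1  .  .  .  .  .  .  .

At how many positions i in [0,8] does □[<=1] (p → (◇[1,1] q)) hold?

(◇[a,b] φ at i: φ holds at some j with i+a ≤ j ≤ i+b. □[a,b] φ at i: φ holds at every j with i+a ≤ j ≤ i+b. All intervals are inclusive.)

Evaluate at each i in [0,8]:
  i=0: ✗ (fails at j=1)
  i=1: ✗ (fails at j=1)
  i=2: ✓ (all of [2,3])
  i=3: ✗ (fails at j=4)
  i=4: ✗ (fails at j=4)
  i=5: ✓ (all of [5,6])
  i=6: ✓ (all of [6,7])
  i=7: ✓ (all of [7,8])
  i=8: ✓ (all of [8,9])
Positions where it holds: {2, 5, 6, 7, 8} → 5.

5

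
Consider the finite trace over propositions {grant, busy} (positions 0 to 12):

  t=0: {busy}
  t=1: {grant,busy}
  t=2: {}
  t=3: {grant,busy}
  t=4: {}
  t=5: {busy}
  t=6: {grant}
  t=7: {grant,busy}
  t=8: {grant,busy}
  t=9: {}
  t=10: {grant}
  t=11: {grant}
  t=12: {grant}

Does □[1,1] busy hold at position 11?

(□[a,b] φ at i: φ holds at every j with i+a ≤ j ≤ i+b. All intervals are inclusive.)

Check busy at every j in [12,12]:
  j=12: false
Fails at j=12 → formula fails.

No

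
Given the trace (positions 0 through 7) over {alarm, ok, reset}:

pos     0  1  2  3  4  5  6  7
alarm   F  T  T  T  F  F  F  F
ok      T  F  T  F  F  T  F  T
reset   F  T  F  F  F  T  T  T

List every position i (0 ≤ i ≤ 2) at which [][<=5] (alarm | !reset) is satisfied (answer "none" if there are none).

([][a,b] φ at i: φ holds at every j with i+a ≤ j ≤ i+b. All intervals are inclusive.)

Evaluate at each i in [0,2]:
  i=0: ✗ (fails at j=5)
  i=1: ✗ (fails at j=5)
  i=2: ✗ (fails at j=5)

none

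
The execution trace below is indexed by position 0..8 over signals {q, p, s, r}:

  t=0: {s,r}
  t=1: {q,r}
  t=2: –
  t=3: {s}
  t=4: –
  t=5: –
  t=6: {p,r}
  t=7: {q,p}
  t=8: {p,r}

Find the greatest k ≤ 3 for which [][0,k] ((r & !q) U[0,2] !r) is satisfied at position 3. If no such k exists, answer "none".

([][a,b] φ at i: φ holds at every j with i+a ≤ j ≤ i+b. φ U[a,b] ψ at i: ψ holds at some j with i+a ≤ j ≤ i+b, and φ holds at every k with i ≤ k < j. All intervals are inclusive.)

3

((r & !q) U[0,2] !r) must hold from j=3 onward; find where it first fails.
  j=3: holds
  j=4: holds
  j=5: holds
  j=6: holds
Holds through j=6; largest k = 3.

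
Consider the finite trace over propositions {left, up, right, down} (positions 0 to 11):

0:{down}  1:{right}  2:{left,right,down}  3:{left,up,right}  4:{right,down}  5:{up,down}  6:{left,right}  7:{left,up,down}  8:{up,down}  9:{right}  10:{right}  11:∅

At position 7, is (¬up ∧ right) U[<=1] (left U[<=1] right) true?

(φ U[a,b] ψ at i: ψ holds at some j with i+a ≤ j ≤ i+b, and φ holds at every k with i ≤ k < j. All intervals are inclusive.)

Need some j in [7,8] with (left U[<=1] right), and (¬up ∧ right) at every k in [7,j-1].
  j=7: (left U[<=1] right) — fails.
  j=8: (left U[<=1] right) — fails.
No j in the window works → until fails.

Does not hold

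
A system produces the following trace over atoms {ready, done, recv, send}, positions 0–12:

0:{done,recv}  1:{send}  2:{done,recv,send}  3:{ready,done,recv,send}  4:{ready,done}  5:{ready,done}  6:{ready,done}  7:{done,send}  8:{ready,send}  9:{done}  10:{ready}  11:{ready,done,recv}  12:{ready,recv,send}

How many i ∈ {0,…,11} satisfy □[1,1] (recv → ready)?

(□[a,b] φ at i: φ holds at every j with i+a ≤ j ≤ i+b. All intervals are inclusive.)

Evaluate at each i in [0,11]:
  i=0: ✓ (all of [1,1])
  i=1: ✗ (fails at j=2)
  i=2: ✓ (all of [3,3])
  i=3: ✓ (all of [4,4])
  i=4: ✓ (all of [5,5])
  i=5: ✓ (all of [6,6])
  i=6: ✓ (all of [7,7])
  i=7: ✓ (all of [8,8])
  i=8: ✓ (all of [9,9])
  i=9: ✓ (all of [10,10])
  i=10: ✓ (all of [11,11])
  i=11: ✓ (all of [12,12])
Positions where it holds: {0, 2, 3, 4, 5, 6, 7, 8, 9, 10, 11} → 11.

11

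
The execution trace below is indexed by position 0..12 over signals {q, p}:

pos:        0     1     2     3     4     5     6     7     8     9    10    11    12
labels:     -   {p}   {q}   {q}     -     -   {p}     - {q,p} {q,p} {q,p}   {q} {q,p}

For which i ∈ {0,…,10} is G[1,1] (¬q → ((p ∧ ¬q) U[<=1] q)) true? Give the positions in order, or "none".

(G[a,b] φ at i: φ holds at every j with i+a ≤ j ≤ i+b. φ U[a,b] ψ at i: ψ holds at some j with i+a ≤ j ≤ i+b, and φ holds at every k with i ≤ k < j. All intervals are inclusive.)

Evaluate at each i in [0,10]:
  i=0: ✓ (all of [1,1])
  i=1: ✓ (all of [2,2])
  i=2: ✓ (all of [3,3])
  i=3: ✗ (fails at j=4)
  i=4: ✗ (fails at j=5)
  i=5: ✗ (fails at j=6)
  i=6: ✗ (fails at j=7)
  i=7: ✓ (all of [8,8])
  i=8: ✓ (all of [9,9])
  i=9: ✓ (all of [10,10])
  i=10: ✓ (all of [11,11])

0, 1, 2, 7, 8, 9, 10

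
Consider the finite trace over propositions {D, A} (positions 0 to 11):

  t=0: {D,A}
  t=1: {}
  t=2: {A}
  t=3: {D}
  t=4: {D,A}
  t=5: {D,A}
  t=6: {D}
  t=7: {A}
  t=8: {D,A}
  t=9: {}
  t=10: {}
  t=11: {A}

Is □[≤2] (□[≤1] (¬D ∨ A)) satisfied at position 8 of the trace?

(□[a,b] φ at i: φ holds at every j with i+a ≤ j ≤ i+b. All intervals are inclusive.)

Yes

Check □[≤1] (¬D ∨ A) at every j in [8,10]:
  j=8: holds on [8,9]
  j=9: holds on [9,10]
  j=10: holds on [10,11]
All positions satisfy it → formula holds.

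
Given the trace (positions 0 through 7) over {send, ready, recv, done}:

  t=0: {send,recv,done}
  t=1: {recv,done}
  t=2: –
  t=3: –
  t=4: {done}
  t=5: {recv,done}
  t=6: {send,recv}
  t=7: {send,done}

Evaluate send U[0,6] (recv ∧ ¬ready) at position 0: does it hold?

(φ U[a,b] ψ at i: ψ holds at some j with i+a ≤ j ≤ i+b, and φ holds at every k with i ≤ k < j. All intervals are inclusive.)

Need some j in [0,6] with (recv ∧ ¬ready), and send at every k in [0,j-1].
  j=0: (recv ∧ ¬ready) holds; no prefix to check → satisfied.

Yes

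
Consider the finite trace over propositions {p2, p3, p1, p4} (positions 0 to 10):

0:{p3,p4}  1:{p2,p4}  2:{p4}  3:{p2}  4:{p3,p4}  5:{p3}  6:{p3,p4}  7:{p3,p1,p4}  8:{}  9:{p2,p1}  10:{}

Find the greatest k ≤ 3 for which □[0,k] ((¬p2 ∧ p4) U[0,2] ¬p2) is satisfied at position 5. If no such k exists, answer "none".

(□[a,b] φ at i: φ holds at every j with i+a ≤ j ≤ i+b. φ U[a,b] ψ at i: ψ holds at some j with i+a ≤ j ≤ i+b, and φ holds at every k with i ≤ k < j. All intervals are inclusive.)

3

((¬p2 ∧ p4) U[0,2] ¬p2) must hold from j=5 onward; find where it first fails.
  j=5: holds
  j=6: holds
  j=7: holds
  j=8: holds
Holds through j=8; largest k = 3.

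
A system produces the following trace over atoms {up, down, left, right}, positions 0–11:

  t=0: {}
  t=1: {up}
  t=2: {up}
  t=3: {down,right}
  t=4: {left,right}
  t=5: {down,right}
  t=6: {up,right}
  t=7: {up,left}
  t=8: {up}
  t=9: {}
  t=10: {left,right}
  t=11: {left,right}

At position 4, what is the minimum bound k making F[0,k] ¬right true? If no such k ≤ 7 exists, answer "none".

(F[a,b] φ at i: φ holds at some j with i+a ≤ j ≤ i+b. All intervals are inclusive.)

Scan j = 4,5,… for ¬right:
  j=4: fails
  j=5: fails
  j=6: fails
  j=7: holds
First hit at j=7, so smallest k = 7-4 = 3.

3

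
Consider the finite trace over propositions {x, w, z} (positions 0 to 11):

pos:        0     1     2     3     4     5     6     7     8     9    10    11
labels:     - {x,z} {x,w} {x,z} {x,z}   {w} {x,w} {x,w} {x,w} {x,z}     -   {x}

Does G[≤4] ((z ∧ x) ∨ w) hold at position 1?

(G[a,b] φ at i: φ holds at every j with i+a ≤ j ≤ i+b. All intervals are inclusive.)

Check ((z ∧ x) ∨ w) at every j in [1,5]:
  j=1: true
  j=2: true
  j=3: true
  j=4: true
  j=5: true
All positions satisfy it → formula holds.

Holds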